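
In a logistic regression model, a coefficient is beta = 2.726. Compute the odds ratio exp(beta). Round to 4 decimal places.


Odds ratio = exp(beta) = exp(2.726).
= 15.2717.

15.2717


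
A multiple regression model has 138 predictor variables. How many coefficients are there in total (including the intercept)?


Each predictor gets one coefficient, plus one intercept.
Total parameters = 138 + 1 = 139.

139


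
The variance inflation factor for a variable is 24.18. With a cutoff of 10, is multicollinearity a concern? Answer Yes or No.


Check: VIF = 24.18 vs threshold = 10.
Since 24.18 >= 10, the answer is Yes.

Yes


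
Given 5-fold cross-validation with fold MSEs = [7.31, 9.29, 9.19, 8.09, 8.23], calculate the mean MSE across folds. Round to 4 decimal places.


Sum of fold MSEs = 42.1100.
Average = 42.1100 / 5 = 8.4220.

8.4220


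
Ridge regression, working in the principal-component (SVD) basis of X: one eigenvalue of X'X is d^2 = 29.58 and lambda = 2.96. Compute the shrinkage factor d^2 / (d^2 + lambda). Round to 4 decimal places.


Denominator = d^2 + lambda = 29.58 + 2.96 = 32.5400.
Shrinkage = 29.58 / 32.5400 = 0.9090.

0.9090


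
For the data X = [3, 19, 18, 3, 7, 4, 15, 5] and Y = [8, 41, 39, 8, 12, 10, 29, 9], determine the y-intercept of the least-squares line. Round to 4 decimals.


First find the slope: b1 = 2.0690.
Means: xbar = 9.2500, ybar = 19.5000.
b0 = ybar - b1 * xbar = 19.5000 - 2.0690 * 9.2500 = 0.3621.

0.3621


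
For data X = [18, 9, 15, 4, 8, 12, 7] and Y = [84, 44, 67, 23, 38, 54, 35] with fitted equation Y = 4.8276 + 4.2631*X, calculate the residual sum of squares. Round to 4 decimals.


For each point, residual = actual - predicted.
Residuals: [2.4366, 0.8045, -1.7741, 1.1200, -0.9324, -1.9848, 0.3307].
Sum of squared residuals = 15.9042.

15.9042


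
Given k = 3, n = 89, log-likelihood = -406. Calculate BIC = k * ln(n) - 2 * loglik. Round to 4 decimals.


Compute k*ln(n) = 3*ln(89) = 3*4.488636 = 13.465908.
Then -2*loglik = 812.
BIC = 13.465908 + 812 = 825.465908, which rounds to 825.4659.

825.4659


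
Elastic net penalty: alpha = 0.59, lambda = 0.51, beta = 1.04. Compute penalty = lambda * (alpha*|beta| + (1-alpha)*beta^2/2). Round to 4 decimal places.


Compute:
L1 = 0.59 * 1.04 = 0.6136.
L2 = 0.41 * 1.04^2 / 2 = 0.2217.
Penalty = 0.51 * (0.6136 + 0.2217) = 0.4260.

0.4260


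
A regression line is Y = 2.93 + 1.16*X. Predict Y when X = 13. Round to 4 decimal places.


Substitute X = 13 into the equation:
Y = 2.93 + 1.16 * 13 = 2.93 + 15.0800 = 18.0100.

18.0100


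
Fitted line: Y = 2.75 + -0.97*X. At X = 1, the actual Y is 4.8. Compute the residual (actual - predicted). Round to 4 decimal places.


Predicted = 2.75 + -0.97 * 1 = 1.7800.
Residual = 4.8 - 1.7800 = 3.0200.

3.0200


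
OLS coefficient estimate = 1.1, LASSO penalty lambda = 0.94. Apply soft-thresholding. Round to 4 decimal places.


Absolute value: |1.1| = 1.1.
Compare to lambda = 0.94.
Since |beta| > lambda, coefficient = sign(beta)*(|beta| - lambda) = 0.1600.

0.1600


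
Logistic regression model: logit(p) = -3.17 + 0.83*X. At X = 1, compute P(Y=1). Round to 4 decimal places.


Linear predictor: z = -3.17 + 0.83 * 1 = -2.3400.
P = 1/(1 + exp(2.3400)) = 1/(1 + 10.3812) = 0.0879.

0.0879


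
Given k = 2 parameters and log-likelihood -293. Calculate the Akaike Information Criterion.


AIC = 2*2 - 2*(-293).
= 4 + 586 = 590.

590


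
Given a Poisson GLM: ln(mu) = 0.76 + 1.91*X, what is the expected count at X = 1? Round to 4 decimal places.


Linear predictor: eta = 0.76 + (1.91)(1) = 2.6700.
Expected count: mu = exp(2.6700) = 14.4400.

14.4400


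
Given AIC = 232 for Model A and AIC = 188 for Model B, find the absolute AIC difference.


Absolute difference = |232 - 188| = 44.
The model with lower AIC (B) is preferred.

44


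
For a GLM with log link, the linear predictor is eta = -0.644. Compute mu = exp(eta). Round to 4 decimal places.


The inverse log link gives:
mu = exp(-0.644) = 0.5252.

0.5252


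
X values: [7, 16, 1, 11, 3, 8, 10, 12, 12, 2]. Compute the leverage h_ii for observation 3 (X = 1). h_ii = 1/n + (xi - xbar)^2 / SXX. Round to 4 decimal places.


Compute xbar = 8.2000 with n = 10 observations.
SXX = 219.6000.
Leverage = 1/10 + (1 - 8.2000)^2/219.6000 = 0.3361.

0.3361


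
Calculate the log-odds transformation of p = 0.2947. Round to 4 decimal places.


The odds are p/(1-p) = 0.2947 / 0.7053 = 0.4178.
logit(p) = ln(0.4178) = -0.8727.

-0.8727


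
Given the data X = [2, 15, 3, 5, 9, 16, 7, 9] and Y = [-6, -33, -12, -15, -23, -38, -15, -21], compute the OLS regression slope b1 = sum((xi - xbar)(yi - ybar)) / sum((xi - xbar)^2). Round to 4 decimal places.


The sample means are xbar = 8.2500 and ybar = -20.3750.
Compute S_xx = 185.5000 and S_xy = -382.2500.
Slope b1 = S_xy / S_xx = -382.2500 / 185.5000 = -2.0606.

-2.0606


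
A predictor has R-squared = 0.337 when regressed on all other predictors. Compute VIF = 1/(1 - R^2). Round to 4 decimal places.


Denominator: 1 - 0.337 = 0.663.
VIF = 1 / 0.663 = 1.5083.

1.5083


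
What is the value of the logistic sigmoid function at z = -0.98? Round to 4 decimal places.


Compute exp(0.9800) = 2.6645.
Sigmoid = 1 / (1 + 2.6645) = 1 / 3.6645 = 0.2729.

0.2729


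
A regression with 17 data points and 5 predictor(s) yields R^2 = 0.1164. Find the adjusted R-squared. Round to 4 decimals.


Plug in: Adj R^2 = 1 - (1 - 0.1164) * 16/11.
= 1 - 0.8836 * 16/11
= 1 - 14.1376 / 11
= 1 - 1.2852 = -0.2852.

-0.2852


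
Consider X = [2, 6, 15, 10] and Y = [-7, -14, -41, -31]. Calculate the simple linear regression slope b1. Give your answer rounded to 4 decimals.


First compute the means: xbar = 8.2500, ybar = -23.2500.
Then S_xx = sum((xi - xbar)^2) = 92.7500.
S_xy = sum((xi - xbar)(yi - ybar)) = -255.7500.
b1 = S_xy / S_xx = -255.7500 / 92.7500 = -2.7574.

-2.7574


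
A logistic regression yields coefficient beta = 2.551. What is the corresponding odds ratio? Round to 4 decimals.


exp(2.551) = 12.8199.
So the odds ratio is 12.8199.

12.8199


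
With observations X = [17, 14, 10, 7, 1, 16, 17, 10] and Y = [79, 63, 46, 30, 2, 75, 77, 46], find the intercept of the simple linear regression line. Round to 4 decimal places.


The slope is b1 = 4.7703.
Sample means are xbar = 11.5000 and ybar = 52.2500.
Intercept: b0 = 52.2500 - (4.7703)(11.5000) = -2.6081.

-2.6081


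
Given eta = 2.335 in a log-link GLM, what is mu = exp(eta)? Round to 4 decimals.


Apply the inverse link:
mu = e^2.335 = 10.3295.

10.3295


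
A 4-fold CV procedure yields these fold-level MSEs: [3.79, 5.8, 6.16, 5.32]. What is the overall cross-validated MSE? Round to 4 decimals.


Sum of fold MSEs = 21.0700.
Average = 21.0700 / 4 = 5.2675.

5.2675


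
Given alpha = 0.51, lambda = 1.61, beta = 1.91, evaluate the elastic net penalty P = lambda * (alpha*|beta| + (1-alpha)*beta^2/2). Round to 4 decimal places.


Compute:
L1 = 0.51 * 1.91 = 0.9741.
L2 = 0.49 * 1.91^2 / 2 = 0.8938.
Penalty = 1.61 * (0.9741 + 0.8938) = 3.0073.

3.0073


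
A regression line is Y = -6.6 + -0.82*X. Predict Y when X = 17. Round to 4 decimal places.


Plug X = 17 into Y = -6.6 + -0.82*X:
Y = -6.6 + -13.9400 = -20.5400.

-20.5400


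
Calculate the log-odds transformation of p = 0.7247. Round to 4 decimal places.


The odds are p/(1-p) = 0.7247 / 0.2753 = 2.6324.
logit(p) = ln(2.6324) = 0.9679.

0.9679


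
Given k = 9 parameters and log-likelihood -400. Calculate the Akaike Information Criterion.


Compute:
2k = 2*9 = 18.
-2*loglik = -2*(-400) = 800.
AIC = 18 + 800 = 818.

818


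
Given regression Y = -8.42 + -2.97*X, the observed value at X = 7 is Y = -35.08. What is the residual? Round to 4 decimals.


Compute yhat = -8.42 + (-2.97)(7) = -29.2100.
Residual = actual - predicted = -35.08 - -29.2100 = -5.8700.

-5.8700


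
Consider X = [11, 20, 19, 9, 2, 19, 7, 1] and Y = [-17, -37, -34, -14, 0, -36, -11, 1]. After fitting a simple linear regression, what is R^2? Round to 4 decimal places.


Fit the OLS line: b0 = 3.7951, b1 = -2.0268.
SSres = 5.7049.
SStot = 1690.0000.
R^2 = 1 - 5.7049/1690.0000 = 0.9966.

0.9966


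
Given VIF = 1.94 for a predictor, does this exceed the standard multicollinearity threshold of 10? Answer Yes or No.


The threshold is 10.
VIF = 1.94 is < 10.
Multicollinearity indication: No.

No


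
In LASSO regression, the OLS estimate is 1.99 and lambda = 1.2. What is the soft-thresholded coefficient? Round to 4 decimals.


Check: |1.99| = 1.99 vs lambda = 1.2.
Since |beta| > lambda, coefficient = sign(beta)*(|beta| - lambda) = 0.7900.
Soft-thresholded coefficient = 0.7900.

0.7900


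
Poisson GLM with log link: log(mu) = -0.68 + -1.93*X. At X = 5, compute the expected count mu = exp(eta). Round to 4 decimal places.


Linear predictor: eta = -0.68 + (-1.93)(5) = -10.3300.
Expected count: mu = exp(-10.3300) = 0.0000.

0.0000


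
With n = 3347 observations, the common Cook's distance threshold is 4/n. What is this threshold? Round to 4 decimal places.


The threshold is 4/n.
4/3347 = 0.0012.

0.0012


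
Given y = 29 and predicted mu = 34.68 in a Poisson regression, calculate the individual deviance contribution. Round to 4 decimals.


First: ln(29/34.68) = -0.178867.
Then: 29 * -0.178867 = -5.187143.
y - mu = 29 - 34.68 = -5.68.
D = 2(-5.187143 - -5.68) = 0.985714, which rounds to 0.9857.

0.9857


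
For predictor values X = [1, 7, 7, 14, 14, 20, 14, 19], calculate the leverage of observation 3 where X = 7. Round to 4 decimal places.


Compute xbar = 12.0000 with n = 8 observations.
SXX = 296.0000.
Leverage = 1/8 + (7 - 12.0000)^2/296.0000 = 0.2095.

0.2095


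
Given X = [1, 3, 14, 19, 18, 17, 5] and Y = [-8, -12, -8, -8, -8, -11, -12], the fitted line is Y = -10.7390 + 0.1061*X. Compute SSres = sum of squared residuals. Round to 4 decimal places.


For each point, residual = actual - predicted.
Residuals: [2.6329, -1.5793, 1.2536, 0.7231, 0.8292, -2.0647, -1.7915].
Sum of squared residuals = 19.6808.

19.6808


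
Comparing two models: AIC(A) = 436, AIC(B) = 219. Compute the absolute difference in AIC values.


Absolute difference = |436 - 219| = 217.
The model with lower AIC (B) is preferred.

217


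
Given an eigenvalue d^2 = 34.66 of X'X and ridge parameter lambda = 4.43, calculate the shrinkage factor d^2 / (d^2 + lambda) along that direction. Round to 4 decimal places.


Compute the denominator: 34.66 + 4.43 = 39.0900.
Shrinkage factor = 34.66 / 39.0900 = 0.8867.

0.8867


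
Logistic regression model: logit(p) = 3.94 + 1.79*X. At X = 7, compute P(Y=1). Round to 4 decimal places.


Linear predictor: z = 3.94 + 1.79 * 7 = 16.4700.
P = 1/(1 + exp(-16.4700)) = 1/(1 + 0.0000) = 1.0000.

1.0000


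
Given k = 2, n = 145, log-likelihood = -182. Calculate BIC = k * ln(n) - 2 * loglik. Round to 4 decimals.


ln(145) = 4.976734.
k * ln(n) = 2 * 4.976734 = 9.953468.
-2L = 364.
BIC = 9.953468 + 364 = 373.953468, which rounds to 373.9535.

373.9535


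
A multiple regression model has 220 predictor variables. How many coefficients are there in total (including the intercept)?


Including the intercept, the model has 220 predictor coefficients + 1 intercept.
Total = 221.

221


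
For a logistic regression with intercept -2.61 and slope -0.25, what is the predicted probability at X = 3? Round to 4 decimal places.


Linear predictor: z = -2.61 + -0.25 * 3 = -3.3600.
P = 1/(1 + exp(3.3600)) = 1/(1 + 28.7892) = 0.0336.

0.0336


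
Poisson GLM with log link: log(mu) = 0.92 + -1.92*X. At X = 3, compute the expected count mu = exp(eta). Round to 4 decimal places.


Linear predictor: eta = 0.92 + (-1.92)(3) = -4.8400.
Expected count: mu = exp(-4.8400) = 0.0079.

0.0079


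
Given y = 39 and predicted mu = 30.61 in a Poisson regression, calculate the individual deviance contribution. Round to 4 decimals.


Compute y*ln(y/mu) = 39*ln(39/30.61) = 39*0.242235 = 9.447165.
y - mu = 8.39.
D = 2*(9.447165 - (8.39)) = 2.114330, which rounds to 2.1143.

2.1143


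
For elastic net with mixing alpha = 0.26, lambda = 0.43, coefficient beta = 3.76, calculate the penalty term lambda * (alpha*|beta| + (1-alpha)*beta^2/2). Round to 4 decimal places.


Compute:
L1 = 0.26 * 3.76 = 0.9776.
L2 = 0.74 * 3.76^2 / 2 = 5.2309.
Penalty = 0.43 * (0.9776 + 5.2309) = 2.6697.

2.6697


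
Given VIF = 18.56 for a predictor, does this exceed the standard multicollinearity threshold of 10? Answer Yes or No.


The threshold is 10.
VIF = 18.56 is >= 10.
Multicollinearity indication: Yes.

Yes


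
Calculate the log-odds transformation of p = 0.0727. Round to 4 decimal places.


Compute the odds: 0.0727/0.9273 = 0.0784.
Take the natural log: ln(0.0784) = -2.5459.

-2.5459


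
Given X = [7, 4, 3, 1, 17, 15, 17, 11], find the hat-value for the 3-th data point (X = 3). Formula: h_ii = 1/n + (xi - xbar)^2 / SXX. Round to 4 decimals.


n = 8, xbar = 9.3750.
SXX = sum((xi - xbar)^2) = 295.8750.
h = 1/8 + (3 - 9.3750)^2 / 295.8750 = 0.2624.

0.2624


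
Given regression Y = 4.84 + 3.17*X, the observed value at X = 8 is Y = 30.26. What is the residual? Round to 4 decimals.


Fitted value at X = 8 is yhat = 4.84 + 3.17*8 = 30.2000.
Residual = 30.26 - 30.2000 = 0.0600.

0.0600


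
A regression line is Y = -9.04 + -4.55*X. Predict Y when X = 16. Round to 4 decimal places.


Plug X = 16 into Y = -9.04 + -4.55*X:
Y = -9.04 + -72.8000 = -81.8400.

-81.8400


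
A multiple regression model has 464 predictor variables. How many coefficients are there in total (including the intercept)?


Including the intercept, the model has 464 predictor coefficients + 1 intercept.
Total = 465.

465


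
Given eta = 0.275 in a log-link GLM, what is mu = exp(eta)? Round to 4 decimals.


Apply the inverse link:
mu = e^0.275 = 1.3165.

1.3165


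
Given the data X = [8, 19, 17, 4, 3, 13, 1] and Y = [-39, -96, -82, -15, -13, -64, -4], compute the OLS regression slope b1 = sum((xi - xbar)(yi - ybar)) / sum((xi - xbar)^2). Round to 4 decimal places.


The sample means are xbar = 9.2857 and ybar = -44.7143.
Compute S_xx = 305.4286 and S_xy = -1558.5714.
Slope b1 = S_xy / S_xx = -1558.5714 / 305.4286 = -5.1029.

-5.1029


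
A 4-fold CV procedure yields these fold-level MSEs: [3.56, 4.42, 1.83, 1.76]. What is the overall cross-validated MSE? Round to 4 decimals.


Total MSE across folds = 11.5700.
CV-MSE = 11.5700/4 = 2.8925.

2.8925


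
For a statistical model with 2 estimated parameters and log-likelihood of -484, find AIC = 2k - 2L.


AIC = 2k - 2*loglik = 2(2) - 2(-484).
= 4 + 968 = 972.

972


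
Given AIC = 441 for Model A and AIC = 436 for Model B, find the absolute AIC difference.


Absolute difference = |441 - 436| = 5.
The model with lower AIC (B) is preferred.

5


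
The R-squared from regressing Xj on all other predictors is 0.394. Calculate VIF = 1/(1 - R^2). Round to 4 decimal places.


VIF = 1 / (1 - 0.394).
= 1 / 0.606 = 1.6502.

1.6502


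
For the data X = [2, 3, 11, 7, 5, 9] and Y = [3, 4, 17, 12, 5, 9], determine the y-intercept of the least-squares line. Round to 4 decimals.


The slope is b1 = 1.4247.
Sample means are xbar = 6.1667 and ybar = 8.3333.
Intercept: b0 = 8.3333 - (1.4247)(6.1667) = -0.4521.

-0.4521


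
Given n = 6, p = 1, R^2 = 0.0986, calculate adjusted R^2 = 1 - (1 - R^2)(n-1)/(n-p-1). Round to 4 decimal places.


Using the formula:
(1 - 0.0986) = 0.9014.
Multiply by 5/4: 0.9014 * 5 = 4.5070, then 4.5070 / 4 = 1.1268.
Adj R^2 = 1 - 1.1268 = -0.1268.

-0.1268


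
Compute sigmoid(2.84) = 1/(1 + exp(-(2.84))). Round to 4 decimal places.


Compute exp(-2.8400) = 0.0584.
Sigmoid = 1 / (1 + 0.0584) = 1 / 1.0584 = 0.9448.

0.9448


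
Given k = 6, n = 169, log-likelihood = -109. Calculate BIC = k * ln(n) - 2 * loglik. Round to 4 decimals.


Compute k*ln(n) = 6*ln(169) = 6*5.129899 = 30.779394.
Then -2*loglik = 218.
BIC = 30.779394 + 218 = 248.779394, which rounds to 248.7794.

248.7794


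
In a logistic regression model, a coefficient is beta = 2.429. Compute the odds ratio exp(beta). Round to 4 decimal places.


Odds ratio = exp(beta) = exp(2.429).
= 11.3475.

11.3475


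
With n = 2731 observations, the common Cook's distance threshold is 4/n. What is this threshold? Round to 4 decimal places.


Using the rule of thumb:
Threshold = 4 / 2731 = 0.0015.

0.0015


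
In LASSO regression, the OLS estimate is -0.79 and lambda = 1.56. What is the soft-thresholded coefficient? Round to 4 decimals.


|beta_OLS| = 0.79.
lambda = 1.56.
Since |beta| <= lambda, the coefficient is set to 0.
Result = 0.0000.

0.0000


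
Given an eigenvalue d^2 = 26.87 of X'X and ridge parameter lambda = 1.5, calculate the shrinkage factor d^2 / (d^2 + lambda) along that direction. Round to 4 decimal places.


d^2 + lambda = 26.87 + 1.5 = 28.3700.
Shrinkage factor = 26.87/28.3700 = 0.9471.

0.9471


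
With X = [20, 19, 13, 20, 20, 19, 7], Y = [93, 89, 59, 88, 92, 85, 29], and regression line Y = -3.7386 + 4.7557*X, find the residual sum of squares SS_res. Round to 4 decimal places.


Compute predicted values, then residuals = yi - yhat_i.
Residuals: [1.6246, 2.3803, 0.9145, -3.3754, 0.6246, -1.6197, -0.5513].
SSres = sum(residual^2) = 23.8523.

23.8523


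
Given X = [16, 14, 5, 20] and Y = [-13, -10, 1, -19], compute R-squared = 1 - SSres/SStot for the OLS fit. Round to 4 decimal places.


After computing the OLS fit (b0=7.8841, b1=-1.3188):
SSres = 0.7246, SStot = 210.7500.
R^2 = 1 - 0.7246/210.7500 = 0.9966.

0.9966


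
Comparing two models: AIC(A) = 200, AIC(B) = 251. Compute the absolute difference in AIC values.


Compute |200 - 251| = 51.
Model A has the smaller AIC.

51


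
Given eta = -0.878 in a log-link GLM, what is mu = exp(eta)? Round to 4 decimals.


mu = exp(eta) = exp(-0.878).
= 0.4156.

0.4156


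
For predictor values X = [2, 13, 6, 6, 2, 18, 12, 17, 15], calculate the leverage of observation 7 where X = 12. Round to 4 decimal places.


n = 9, xbar = 10.1111.
SXX = sum((xi - xbar)^2) = 310.8889.
h = 1/9 + (12 - 10.1111)^2 / 310.8889 = 0.1226.

0.1226


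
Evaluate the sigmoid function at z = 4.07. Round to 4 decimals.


exp(-4.0700) = 0.0171.
1 + exp(-z) = 1.0171.
sigmoid = 1/1.0171 = 0.9832.

0.9832


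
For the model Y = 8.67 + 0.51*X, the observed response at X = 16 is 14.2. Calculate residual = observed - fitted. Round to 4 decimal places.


Predicted = 8.67 + 0.51 * 16 = 16.8300.
Residual = 14.2 - 16.8300 = -2.6300.

-2.6300


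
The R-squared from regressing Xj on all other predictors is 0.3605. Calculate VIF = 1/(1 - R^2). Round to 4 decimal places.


Using VIF = 1/(1 - R^2_j):
1 - 0.3605 = 0.6395.
VIF = 1.5637.

1.5637


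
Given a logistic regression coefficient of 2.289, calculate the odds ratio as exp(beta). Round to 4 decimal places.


Odds ratio = exp(beta) = exp(2.289).
= 9.8651.

9.8651


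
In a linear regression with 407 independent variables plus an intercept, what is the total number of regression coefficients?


Including the intercept, the model has 407 predictor coefficients + 1 intercept.
Total = 408.

408


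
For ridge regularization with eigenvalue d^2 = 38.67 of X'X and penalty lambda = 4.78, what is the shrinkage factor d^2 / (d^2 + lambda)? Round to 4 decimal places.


Denominator = d^2 + lambda = 38.67 + 4.78 = 43.4500.
Shrinkage = 38.67 / 43.4500 = 0.8900.

0.8900


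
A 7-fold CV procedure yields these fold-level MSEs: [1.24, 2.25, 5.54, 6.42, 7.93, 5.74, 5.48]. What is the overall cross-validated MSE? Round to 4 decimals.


Add all fold MSEs: 34.6000.
Divide by k = 7: 34.6000/7 = 4.9429.

4.9429


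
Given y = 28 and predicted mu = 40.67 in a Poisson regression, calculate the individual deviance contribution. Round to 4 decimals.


y/mu = 28/40.67 = 0.688468 (approx.), and ln(28/40.67) = -0.373286.
y * ln(y/mu) = 28 * -0.373286 = -10.452008.
y - mu = -12.67.
D = 2 * (-10.452008 - -12.67) = 4.435984, which rounds to 4.4360.

4.4360


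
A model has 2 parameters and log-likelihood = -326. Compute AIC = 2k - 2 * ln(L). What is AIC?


AIC = 2*2 - 2*(-326).
= 4 + 652 = 656.

656


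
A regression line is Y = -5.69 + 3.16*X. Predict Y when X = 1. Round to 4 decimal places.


Substitute X = 1 into the equation:
Y = -5.69 + 3.16 * 1 = -5.69 + 3.1600 = -2.5300.

-2.5300


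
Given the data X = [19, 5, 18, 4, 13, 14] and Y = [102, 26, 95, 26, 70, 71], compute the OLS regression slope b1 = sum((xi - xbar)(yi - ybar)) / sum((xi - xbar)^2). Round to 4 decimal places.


The sample means are xbar = 12.1667 and ybar = 65.0000.
Compute S_xx = 202.8333 and S_xy = 1041.0000.
Slope b1 = S_xy / S_xx = 1041.0000 / 202.8333 = 5.1323.

5.1323


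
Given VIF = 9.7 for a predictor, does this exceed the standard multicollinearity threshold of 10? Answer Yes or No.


Check: VIF = 9.7 vs threshold = 10.
Since 9.7 < 10, the answer is No.

No


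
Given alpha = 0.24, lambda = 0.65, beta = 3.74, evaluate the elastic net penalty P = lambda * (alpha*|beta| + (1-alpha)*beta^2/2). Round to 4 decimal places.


alpha * |beta| = 0.24 * 3.74 = 0.8976.
(1-alpha) * beta^2/2 = 0.76 * 13.9876/2 = 5.3153.
Total = 0.65 * (0.8976 + 5.3153) = 4.0384.

4.0384


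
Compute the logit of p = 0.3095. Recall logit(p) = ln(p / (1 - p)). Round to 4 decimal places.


1 - p = 0.6905.
p/(1-p) = 0.4482.
logit = ln(0.4482) = -0.8025.

-0.8025


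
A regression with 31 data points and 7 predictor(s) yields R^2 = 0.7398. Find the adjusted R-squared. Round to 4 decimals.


Plug in: Adj R^2 = 1 - (1 - 0.7398) * 30/23.
= 1 - 0.2602 * 30/23
= 1 - 7.8060 / 23
= 1 - 0.3394 = 0.6606.

0.6606


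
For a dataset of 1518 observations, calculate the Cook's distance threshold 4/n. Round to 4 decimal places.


Cook's distance cutoff = 4/n = 4/1518.
= 0.0026.

0.0026


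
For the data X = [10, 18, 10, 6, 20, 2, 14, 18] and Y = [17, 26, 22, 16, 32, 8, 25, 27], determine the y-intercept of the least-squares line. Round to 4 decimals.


The slope is b1 = 1.1526.
Sample means are xbar = 12.2500 and ybar = 21.6250.
Intercept: b0 = 21.6250 - (1.1526)(12.2500) = 7.5062.

7.5062


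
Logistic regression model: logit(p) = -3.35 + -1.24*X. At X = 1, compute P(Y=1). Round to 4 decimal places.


Linear predictor: z = -3.35 + -1.24 * 1 = -4.5900.
P = 1/(1 + exp(4.5900)) = 1/(1 + 98.4944) = 0.0101.

0.0101


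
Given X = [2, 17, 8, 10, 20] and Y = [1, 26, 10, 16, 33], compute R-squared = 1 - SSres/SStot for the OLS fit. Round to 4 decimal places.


Fit the OLS line: b0 = -2.8050, b1 = 1.7548.
SSres = 4.7452.
SStot = 642.8000.
R^2 = 1 - 4.7452/642.8000 = 0.9926.

0.9926


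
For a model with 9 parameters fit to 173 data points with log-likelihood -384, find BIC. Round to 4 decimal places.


k * ln(n) = 9 * ln(173) = 9 * 5.153292 = 46.379628.
-2 * loglik = -2 * (-384) = 768.
BIC = 46.379628 + 768 = 814.379628, which rounds to 814.3796.

814.3796


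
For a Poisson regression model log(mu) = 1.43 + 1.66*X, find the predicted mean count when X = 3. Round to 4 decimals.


Compute eta = 1.43 + 1.66 * 3 = 6.4100.
Apply inverse link: mu = e^6.4100 = 607.8937.

607.8937


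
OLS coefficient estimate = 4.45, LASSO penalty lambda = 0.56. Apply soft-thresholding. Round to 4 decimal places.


|beta_OLS| = 4.45.
lambda = 0.56.
Since |beta| > lambda, coefficient = sign(beta)*(|beta| - lambda) = 3.8900.
Result = 3.8900.

3.8900


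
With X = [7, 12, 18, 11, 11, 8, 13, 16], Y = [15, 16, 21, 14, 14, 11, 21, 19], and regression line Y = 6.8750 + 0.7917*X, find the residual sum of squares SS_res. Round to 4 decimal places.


Predicted values from Y = 6.8750 + 0.7917*X.
Residuals: [2.5831, -0.3754, -0.1256, -1.5837, -1.5837, -2.2086, 3.8329, -0.5422].
SSres = 31.7083.

31.7083


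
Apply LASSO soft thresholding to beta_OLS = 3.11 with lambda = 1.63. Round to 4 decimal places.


|beta_OLS| = 3.11.
lambda = 1.63.
Since |beta| > lambda, coefficient = sign(beta)*(|beta| - lambda) = 1.4800.
Result = 1.4800.

1.4800


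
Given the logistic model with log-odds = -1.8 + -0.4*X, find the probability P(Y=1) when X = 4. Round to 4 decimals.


z = -1.8 + -0.4 * 4 = -3.4000.
Sigmoid: P = 1 / (1 + exp(3.4000)) = 0.0323.

0.0323


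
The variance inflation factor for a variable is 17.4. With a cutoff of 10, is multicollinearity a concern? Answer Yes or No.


The threshold is 10.
VIF = 17.4 is >= 10.
Multicollinearity indication: Yes.

Yes


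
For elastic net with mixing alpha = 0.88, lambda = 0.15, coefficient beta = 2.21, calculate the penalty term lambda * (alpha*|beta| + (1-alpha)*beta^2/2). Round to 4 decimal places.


L1 component = 0.88 * |2.21| = 1.9448.
L2 component = 0.12 * 2.21^2 / 2 = 0.2930.
Penalty = 0.15 * (1.9448 + 0.2930) = 0.15 * 2.2378 = 0.3357.

0.3357


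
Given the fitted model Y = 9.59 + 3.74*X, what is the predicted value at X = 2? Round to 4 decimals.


Substitute X = 2 into the equation:
Y = 9.59 + 3.74 * 2 = 9.59 + 7.4800 = 17.0700.

17.0700


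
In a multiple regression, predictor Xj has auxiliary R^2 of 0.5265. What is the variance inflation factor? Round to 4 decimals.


VIF = 1 / (1 - 0.5265).
= 1 / 0.4735 = 2.1119.

2.1119


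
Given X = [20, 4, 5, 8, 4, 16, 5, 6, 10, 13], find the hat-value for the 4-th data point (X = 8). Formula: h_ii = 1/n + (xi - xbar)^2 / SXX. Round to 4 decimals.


n = 10, xbar = 9.1000.
SXX = sum((xi - xbar)^2) = 278.9000.
h = 1/10 + (8 - 9.1000)^2 / 278.9000 = 0.1043.

0.1043


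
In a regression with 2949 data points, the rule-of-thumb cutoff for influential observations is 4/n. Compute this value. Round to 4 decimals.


Using the rule of thumb:
Threshold = 4 / 2949 = 0.0014.

0.0014


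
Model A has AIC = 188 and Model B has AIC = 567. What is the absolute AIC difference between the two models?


|AIC_A - AIC_B| = |188 - 567| = 379.
Model A is preferred (lower AIC).

379


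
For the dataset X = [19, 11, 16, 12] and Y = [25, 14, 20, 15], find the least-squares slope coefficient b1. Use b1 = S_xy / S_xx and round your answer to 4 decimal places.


First compute the means: xbar = 14.5000, ybar = 18.5000.
Then S_xx = sum((xi - xbar)^2) = 41.0000.
S_xy = sum((xi - xbar)(yi - ybar)) = 56.0000.
b1 = S_xy / S_xx = 56.0000 / 41.0000 = 1.3659.

1.3659


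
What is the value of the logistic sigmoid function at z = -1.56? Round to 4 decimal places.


Compute exp(1.5600) = 4.7588.
Sigmoid = 1 / (1 + 4.7588) = 1 / 5.7588 = 0.1736.

0.1736


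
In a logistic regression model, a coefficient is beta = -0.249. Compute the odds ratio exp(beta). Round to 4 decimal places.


exp(-0.249) = 0.7796.
So the odds ratio is 0.7796.

0.7796


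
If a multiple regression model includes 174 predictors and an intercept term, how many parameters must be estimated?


Total coefficients = number of predictors + 1 (for the intercept).
= 174 + 1 = 175.

175


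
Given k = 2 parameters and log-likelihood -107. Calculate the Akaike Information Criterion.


Compute:
2k = 2*2 = 4.
-2*loglik = -2*(-107) = 214.
AIC = 4 + 214 = 218.

218


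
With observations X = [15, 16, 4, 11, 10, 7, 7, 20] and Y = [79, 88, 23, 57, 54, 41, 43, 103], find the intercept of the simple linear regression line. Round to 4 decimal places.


Compute b1 = 4.9631 from the OLS formula.
With xbar = 11.2500 and ybar = 61.0000, the intercept is:
b0 = 61.0000 - 4.9631 * 11.2500 = 5.1646.

5.1646


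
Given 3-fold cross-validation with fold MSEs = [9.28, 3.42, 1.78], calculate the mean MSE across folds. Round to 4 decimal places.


Sum of fold MSEs = 14.4800.
Average = 14.4800 / 3 = 4.8267.

4.8267


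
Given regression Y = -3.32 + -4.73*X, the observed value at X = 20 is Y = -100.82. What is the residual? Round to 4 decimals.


Predicted = -3.32 + -4.73 * 20 = -97.9200.
Residual = -100.82 - -97.9200 = -2.9000.

-2.9000


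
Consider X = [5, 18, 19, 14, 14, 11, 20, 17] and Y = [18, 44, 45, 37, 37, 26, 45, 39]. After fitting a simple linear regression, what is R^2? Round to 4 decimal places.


The fitted line is Y = 8.0146 + 1.9227*X.
SSres = 25.8513, SStot = 659.8750.
R^2 = 1 - SSres/SStot = 0.9608.

0.9608


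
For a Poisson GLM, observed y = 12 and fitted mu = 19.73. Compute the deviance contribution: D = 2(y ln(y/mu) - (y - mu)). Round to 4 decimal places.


Compute y*ln(y/mu) = 12*ln(12/19.73) = 12*-0.497234 = -5.966808.
y - mu = -7.73.
D = 2*(-5.966808 - (-7.73)) = 3.526384, which rounds to 3.5264.

3.5264


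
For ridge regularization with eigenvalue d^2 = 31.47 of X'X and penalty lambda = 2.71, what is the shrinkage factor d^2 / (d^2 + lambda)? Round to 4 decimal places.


Compute the denominator: 31.47 + 2.71 = 34.1800.
Shrinkage factor = 31.47 / 34.1800 = 0.9207.

0.9207


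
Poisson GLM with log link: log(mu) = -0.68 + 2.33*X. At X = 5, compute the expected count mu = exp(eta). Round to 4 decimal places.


Compute eta = -0.68 + 2.33 * 5 = 10.9700.
Apply inverse link: mu = e^10.9700 = 58104.5934.

58104.5934


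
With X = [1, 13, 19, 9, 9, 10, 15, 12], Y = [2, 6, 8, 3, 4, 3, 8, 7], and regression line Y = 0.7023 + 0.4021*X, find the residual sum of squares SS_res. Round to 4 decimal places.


Predicted values from Y = 0.7023 + 0.4021*X.
Residuals: [0.8956, 0.0704, -0.3422, -1.3212, -0.3212, -1.7233, 1.2662, 1.4725].
SSres = 9.5142.

9.5142


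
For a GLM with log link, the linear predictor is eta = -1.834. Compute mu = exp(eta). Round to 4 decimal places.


Apply the inverse link:
mu = e^-1.834 = 0.1598.

0.1598


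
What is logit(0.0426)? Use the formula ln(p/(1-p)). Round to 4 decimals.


1 - p = 0.9574.
p/(1-p) = 0.0445.
logit = ln(0.0445) = -3.1124.

-3.1124


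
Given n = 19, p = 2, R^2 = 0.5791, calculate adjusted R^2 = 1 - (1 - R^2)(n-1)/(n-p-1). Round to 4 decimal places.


Using the formula:
(1 - 0.5791) = 0.4209.
Multiply by 18/16: 0.4209 * 18 = 7.5762, then 7.5762 / 16 = 0.4735.
Adj R^2 = 1 - 0.4735 = 0.5265.

0.5265


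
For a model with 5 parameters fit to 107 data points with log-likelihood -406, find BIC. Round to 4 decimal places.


Compute k*ln(n) = 5*ln(107) = 5*4.672829 = 23.364145.
Then -2*loglik = 812.
BIC = 23.364145 + 812 = 835.364145, which rounds to 835.3641.

835.3641


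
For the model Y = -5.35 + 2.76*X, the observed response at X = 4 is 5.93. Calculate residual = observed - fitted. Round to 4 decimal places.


Compute yhat = -5.35 + (2.76)(4) = 5.6900.
Residual = actual - predicted = 5.93 - 5.6900 = 0.2400.

0.2400


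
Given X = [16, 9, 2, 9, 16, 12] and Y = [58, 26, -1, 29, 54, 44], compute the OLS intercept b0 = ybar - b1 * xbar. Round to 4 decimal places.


First find the slope: b1 = 4.1124.
Means: xbar = 10.6667, ybar = 35.0000.
b0 = ybar - b1 * xbar = 35.0000 - 4.1124 * 10.6667 = -8.8660.

-8.8660


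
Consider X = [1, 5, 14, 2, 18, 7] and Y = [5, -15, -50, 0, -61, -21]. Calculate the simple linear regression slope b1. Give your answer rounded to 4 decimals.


Calculate xbar = 7.8333, ybar = -23.6667.
S_xx = 230.8333, S_xy = -902.6667.
Using b1 = S_xy / S_xx = -902.6667 / 230.8333, we get b1 = -3.9105.

-3.9105


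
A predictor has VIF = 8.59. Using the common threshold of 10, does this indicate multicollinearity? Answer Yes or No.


Compare VIF = 8.59 to the threshold of 10.
8.59 < 10, so the answer is No.

No


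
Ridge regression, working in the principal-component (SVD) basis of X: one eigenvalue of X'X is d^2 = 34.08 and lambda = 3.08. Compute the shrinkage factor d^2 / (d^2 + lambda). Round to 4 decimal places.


d^2 + lambda = 34.08 + 3.08 = 37.1600.
Shrinkage factor = 34.08/37.1600 = 0.9171.

0.9171


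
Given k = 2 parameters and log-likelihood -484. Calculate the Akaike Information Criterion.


AIC = 2k - 2*loglik = 2(2) - 2(-484).
= 4 + 968 = 972.

972


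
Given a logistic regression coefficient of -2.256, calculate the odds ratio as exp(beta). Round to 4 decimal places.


The odds ratio is computed as:
OR = e^(-2.256) = 0.1048.

0.1048


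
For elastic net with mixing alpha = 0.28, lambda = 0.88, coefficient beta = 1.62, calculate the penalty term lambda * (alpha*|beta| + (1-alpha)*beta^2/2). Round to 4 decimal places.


Compute:
L1 = 0.28 * 1.62 = 0.4536.
L2 = 0.72 * 1.62^2 / 2 = 0.9448.
Penalty = 0.88 * (0.4536 + 0.9448) = 1.2306.

1.2306


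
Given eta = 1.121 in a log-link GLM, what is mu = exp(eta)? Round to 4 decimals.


mu = exp(eta) = exp(1.121).
= 3.0679.

3.0679


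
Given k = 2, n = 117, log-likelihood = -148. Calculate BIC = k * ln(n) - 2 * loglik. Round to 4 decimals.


k * ln(n) = 2 * ln(117) = 2 * 4.762174 = 9.524348.
-2 * loglik = -2 * (-148) = 296.
BIC = 9.524348 + 296 = 305.524348, which rounds to 305.5243.

305.5243


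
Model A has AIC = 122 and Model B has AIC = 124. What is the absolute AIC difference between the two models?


Compute |122 - 124| = 2.
Model A has the smaller AIC.

2


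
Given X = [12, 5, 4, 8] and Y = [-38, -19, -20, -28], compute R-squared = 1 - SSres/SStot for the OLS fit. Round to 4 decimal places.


The fitted line is Y = -8.7097 + -2.4194*X.
SSres = 5.9355, SStot = 232.7500.
R^2 = 1 - SSres/SStot = 0.9745.

0.9745


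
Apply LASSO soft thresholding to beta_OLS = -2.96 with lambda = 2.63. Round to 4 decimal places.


Check: |-2.96| = 2.96 vs lambda = 2.63.
Since |beta| > lambda, coefficient = sign(beta)*(|beta| - lambda) = -0.3300.
Soft-thresholded coefficient = -0.3300.

-0.3300


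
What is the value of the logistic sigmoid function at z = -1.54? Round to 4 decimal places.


First, exp(1.5400) = 4.6646.
Then sigma(z) = 1/(1 + 4.6646) = 0.1765.

0.1765


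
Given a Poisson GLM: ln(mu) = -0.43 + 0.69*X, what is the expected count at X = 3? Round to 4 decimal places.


eta = -0.43 + 0.69 * 3 = 1.6400.
mu = exp(1.6400) = 5.1552.

5.1552


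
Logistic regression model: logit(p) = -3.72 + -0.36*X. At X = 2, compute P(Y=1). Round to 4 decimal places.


z = -3.72 + -0.36 * 2 = -4.4400.
Sigmoid: P = 1 / (1 + exp(4.4400)) = 0.0117.

0.0117


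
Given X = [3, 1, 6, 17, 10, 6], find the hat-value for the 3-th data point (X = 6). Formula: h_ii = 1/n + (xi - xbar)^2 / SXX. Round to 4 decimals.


n = 6, xbar = 7.1667.
SXX = sum((xi - xbar)^2) = 162.8333.
h = 1/6 + (6 - 7.1667)^2 / 162.8333 = 0.1750.

0.1750


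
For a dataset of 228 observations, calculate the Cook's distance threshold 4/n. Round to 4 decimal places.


Cook's distance cutoff = 4/n = 4/228.
= 0.0175.

0.0175


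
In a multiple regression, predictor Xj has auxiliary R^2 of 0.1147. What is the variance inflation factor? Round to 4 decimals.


Denominator: 1 - 0.1147 = 0.8853.
VIF = 1 / 0.8853 = 1.1296.

1.1296


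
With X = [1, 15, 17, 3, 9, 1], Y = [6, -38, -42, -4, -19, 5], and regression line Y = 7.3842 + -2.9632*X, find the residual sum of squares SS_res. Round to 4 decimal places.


Compute predicted values, then residuals = yi - yhat_i.
Residuals: [1.5790, -0.9362, 0.9902, -2.4946, 0.2846, 0.5790].
SSres = sum(residual^2) = 10.9895.

10.9895


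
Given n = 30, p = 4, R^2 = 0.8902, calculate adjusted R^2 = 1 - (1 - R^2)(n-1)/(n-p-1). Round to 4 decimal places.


Using the formula:
(1 - 0.8902) = 0.1098.
Multiply by 29/25: 0.1098 * 29 = 3.1842, then 3.1842 / 25 = 0.1274.
Adj R^2 = 1 - 0.1274 = 0.8726.

0.8726


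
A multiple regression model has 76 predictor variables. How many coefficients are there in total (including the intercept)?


Total coefficients = number of predictors + 1 (for the intercept).
= 76 + 1 = 77.

77


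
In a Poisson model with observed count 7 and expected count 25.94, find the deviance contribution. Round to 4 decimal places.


First: ln(7/25.94) = -1.309876.
Then: 7 * -1.309876 = -9.169132.
y - mu = 7 - 25.94 = -18.94.
D = 2(-9.169132 - -18.94) = 19.541736, which rounds to 19.5417.

19.5417


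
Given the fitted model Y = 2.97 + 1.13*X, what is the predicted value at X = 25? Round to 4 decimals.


Plug X = 25 into Y = 2.97 + 1.13*X:
Y = 2.97 + 28.2500 = 31.2200.

31.2200


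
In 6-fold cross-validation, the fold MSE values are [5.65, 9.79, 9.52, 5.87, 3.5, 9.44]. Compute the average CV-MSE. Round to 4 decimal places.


Sum of fold MSEs = 43.7700.
Average = 43.7700 / 6 = 7.2950.

7.2950


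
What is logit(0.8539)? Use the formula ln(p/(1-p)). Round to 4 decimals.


Compute the odds: 0.8539/0.1461 = 5.8446.
Take the natural log: ln(5.8446) = 1.7655.

1.7655


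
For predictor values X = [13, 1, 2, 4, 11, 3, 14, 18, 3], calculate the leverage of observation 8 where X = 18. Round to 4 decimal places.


Mean of X: xbar = 7.6667.
SXX = 320.0000.
For X = 18: h = 1/9 + (18 - 7.6667)^2/320.0000 = 0.4448.

0.4448


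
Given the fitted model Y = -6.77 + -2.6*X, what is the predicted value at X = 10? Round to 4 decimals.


Plug X = 10 into Y = -6.77 + -2.6*X:
Y = -6.77 + -26.0000 = -32.7700.

-32.7700


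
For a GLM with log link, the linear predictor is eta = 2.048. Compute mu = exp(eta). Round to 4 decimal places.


mu = exp(eta) = exp(2.048).
= 7.7524.

7.7524


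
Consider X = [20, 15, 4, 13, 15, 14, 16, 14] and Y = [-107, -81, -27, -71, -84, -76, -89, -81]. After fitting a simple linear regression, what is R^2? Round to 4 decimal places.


The fitted line is Y = -6.9816 + -5.0464*X.
SSres = 23.5678, SStot = 3662.0000.
R^2 = 1 - SSres/SStot = 0.9936.

0.9936


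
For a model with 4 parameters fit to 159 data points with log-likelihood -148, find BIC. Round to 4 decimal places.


k * ln(n) = 4 * ln(159) = 4 * 5.068904 = 20.275616.
-2 * loglik = -2 * (-148) = 296.
BIC = 20.275616 + 296 = 316.275616, which rounds to 316.2756.

316.2756


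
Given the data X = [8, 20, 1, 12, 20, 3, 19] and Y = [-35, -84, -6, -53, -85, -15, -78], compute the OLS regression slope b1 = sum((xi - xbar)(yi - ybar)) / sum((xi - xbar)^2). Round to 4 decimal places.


Calculate xbar = 11.8571, ybar = -50.8571.
S_xx = 394.8571, S_xy = -1607.8571.
Using b1 = S_xy / S_xx = -1607.8571 / 394.8571, we get b1 = -4.0720.

-4.0720


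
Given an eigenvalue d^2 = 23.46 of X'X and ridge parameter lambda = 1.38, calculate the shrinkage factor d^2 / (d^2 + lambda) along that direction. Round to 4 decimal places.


Denominator = d^2 + lambda = 23.46 + 1.38 = 24.8400.
Shrinkage = 23.46 / 24.8400 = 0.9444.

0.9444


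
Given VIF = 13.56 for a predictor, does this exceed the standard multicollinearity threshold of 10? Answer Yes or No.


Compare VIF = 13.56 to the threshold of 10.
13.56 >= 10, so the answer is Yes.

Yes


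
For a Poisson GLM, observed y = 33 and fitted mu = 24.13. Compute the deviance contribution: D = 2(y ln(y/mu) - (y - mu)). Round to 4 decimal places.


First: ln(33/24.13) = 0.313052.
Then: 33 * 0.313052 = 10.330716.
y - mu = 33 - 24.13 = 8.87.
D = 2(10.330716 - 8.87) = 2.921432, which rounds to 2.9214.

2.9214


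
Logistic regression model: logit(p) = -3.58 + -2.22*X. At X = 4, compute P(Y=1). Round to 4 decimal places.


Compute z = -3.58 + (-2.22)(4) = -12.4600.
exp(-z) = 257815.6310.
P = 1/(1 + 257815.6310) = 0.0000.

0.0000


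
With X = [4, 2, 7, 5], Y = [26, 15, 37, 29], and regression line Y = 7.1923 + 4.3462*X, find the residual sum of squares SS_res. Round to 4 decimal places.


Predicted values from Y = 7.1923 + 4.3462*X.
Residuals: [1.4229, -0.8847, -0.6157, 0.0767].
SSres = 3.1923.

3.1923


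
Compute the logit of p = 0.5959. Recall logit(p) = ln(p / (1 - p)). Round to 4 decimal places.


The odds are p/(1-p) = 0.5959 / 0.4041 = 1.4746.
logit(p) = ln(1.4746) = 0.3884.

0.3884
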